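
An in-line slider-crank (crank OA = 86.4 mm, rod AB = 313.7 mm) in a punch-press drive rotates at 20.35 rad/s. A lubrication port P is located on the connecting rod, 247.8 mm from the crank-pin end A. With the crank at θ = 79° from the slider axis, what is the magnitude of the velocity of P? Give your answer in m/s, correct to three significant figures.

1.80

ω = 20.35 rad/s.  Crank-pin speed |V_A| = rω = 1.7582 m/s, perpendicular to OA.
Rod angle: sinφ = −(r/L) sinθ ⇒ φ = -15.686°; ω_rod = −rω cosθ/√(L²−r²sin²θ) = -1.1108 rad/s.
V_P = V_A + ω_rod × AP, with AP = 0.2478 m along the rod.
Components: V_Px = −rω sinθ − a·ω_rod·sinφ = -1.8004 m/s;  V_Py = rω cosθ + a·ω_rod·cosφ = +0.070477 m/s.
|V_P| = √(V_Px² + V_Py²) = 1.8017 m/s.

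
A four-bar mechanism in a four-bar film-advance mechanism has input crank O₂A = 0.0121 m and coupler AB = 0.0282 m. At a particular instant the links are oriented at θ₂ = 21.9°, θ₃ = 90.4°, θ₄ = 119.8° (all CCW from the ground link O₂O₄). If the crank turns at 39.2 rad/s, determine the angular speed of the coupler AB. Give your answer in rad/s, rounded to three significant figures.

ω₂ = 39.2 rad/s
Differentiating the loop-closure r₂e^{iθ₂}+r₃e^{iθ₃}=r₁+r₄e^{iθ₄} gives r₂ω₂e^{iθ₂}+r₃ω₃e^{iθ₃}=r₄ω₄e^{iθ₄}.
Eliminating the other unknown: ω₃ = r₂ω₂ sin(θ₄−θ₂) / [r₃ sin(θ₃−θ₄)].
Numerator sine = +0.99051; denominator sine = -0.49090.
Result = 0.0121·39.2·(+0.99051) / (0.0282·(-0.49090)) = -33.938 rad/s; magnitude 33.938 rad/s.

33.9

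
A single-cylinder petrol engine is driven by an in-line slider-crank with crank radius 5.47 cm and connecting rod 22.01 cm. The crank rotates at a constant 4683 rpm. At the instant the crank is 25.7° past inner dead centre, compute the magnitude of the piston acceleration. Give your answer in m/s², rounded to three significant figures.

13900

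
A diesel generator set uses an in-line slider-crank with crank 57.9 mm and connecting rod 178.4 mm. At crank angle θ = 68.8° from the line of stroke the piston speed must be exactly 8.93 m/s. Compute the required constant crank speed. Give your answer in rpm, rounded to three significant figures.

1410

For an in-line slider-crank, |v_piston| = rω|sinθ|·[1 + r cosθ/√(L² − r² sin²θ)].
With r = 0.0579 m, L = 0.1784 m, θ = 68.8°: the bracketed kinematic factor |dx/dθ| = 0.060629 m.
ω = v/|dx/dθ| = 8.93/0.060629 = 147.29 rad/s.
N = 60ω/(2π) = 1406.5 rpm.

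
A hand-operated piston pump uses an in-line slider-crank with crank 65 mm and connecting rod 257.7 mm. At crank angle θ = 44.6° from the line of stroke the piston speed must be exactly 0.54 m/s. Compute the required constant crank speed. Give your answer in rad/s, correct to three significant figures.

10.0

For an in-line slider-crank, |v_piston| = rω|sinθ|·[1 + r cosθ/√(L² − r² sin²θ)].
With r = 0.065 m, L = 0.2577 m, θ = 44.6°: the bracketed kinematic factor |dx/dθ| = 0.053968 m.
ω = v/|dx/dθ| = 0.54/0.053968 = 10.006 rad/s.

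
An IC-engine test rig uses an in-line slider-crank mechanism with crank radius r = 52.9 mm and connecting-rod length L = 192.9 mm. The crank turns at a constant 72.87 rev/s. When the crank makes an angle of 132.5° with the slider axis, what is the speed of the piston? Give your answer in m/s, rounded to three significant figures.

14.5

ω = 2π·72.9 = 457.9 rad/s
For an in-line slider-crank, x = r cosθ + √(L² − r² sin²θ), so v = −rω sinθ·[1 + r cosθ/√(L² − r² sin²θ)].
With r = 0.0529 m, L = 0.1929 m, θ = 132.5°: √(L² − r² sin²θ) = 0.18892 m.
v = −0.0529·457.9·0.73728·[1 + 0.0529·-0.67559/0.18892] = -14.479 m/s.
|v| = 14.479 m/s.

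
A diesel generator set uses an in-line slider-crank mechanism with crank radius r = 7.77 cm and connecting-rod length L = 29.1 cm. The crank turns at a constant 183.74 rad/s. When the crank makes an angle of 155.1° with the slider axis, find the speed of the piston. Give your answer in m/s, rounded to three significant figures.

ω = 183.7 rad/s
For an in-line slider-crank, x = r cosθ + √(L² − r² sin²θ), so v = −rω sinθ·[1 + r cosθ/√(L² − r² sin²θ)].
With r = 0.0777 m, L = 0.291 m, θ = 155.1°: √(L² − r² sin²θ) = 0.28916 m.
v = −0.0777·183.7·0.42104·[1 + 0.0777·-0.90704/0.28916] = -4.5459 m/s.
|v| = 4.5459 m/s.

4.55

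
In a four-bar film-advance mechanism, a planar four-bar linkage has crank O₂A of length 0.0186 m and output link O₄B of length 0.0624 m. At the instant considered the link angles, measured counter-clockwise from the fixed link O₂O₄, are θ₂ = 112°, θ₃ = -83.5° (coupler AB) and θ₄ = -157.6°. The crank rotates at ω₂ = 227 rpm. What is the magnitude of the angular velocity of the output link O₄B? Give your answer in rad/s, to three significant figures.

ω₂ = 23.77 rad/s (from 227 rpm).
Differentiating the loop-closure r₂e^{iθ₂}+r₃e^{iθ₃}=r₁+r₄e^{iθ₄} gives r₂ω₂e^{iθ₂}+r₃ω₃e^{iθ₃}=r₄ω₄e^{iθ₄}.
Eliminating the other unknown: ω₄ = r₂ω₂ sin(θ₂−θ₃) / [r₄ sin(θ₄−θ₃)].
Numerator sine = -0.26724; denominator sine = -0.96174.
Result = 0.0186·23.77·(-0.26724) / (0.0624·(-0.96174)) = +1.9689 rad/s; magnitude 1.9689 rad/s.

1.97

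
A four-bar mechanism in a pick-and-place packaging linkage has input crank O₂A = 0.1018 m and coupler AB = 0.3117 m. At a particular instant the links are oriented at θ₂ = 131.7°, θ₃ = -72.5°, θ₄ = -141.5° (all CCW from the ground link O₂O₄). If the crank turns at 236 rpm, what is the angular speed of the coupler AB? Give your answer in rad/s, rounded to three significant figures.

ω₂ = 24.71 rad/s (from 236 rpm).
Differentiating the loop-closure r₂e^{iθ₂}+r₃e^{iθ₃}=r₁+r₄e^{iθ₄} gives r₂ω₂e^{iθ₂}+r₃ω₃e^{iθ₃}=r₄ω₄e^{iθ₄}.
Eliminating the other unknown: ω₃ = r₂ω₂ sin(θ₄−θ₂) / [r₃ sin(θ₃−θ₄)].
Numerator sine = +0.99844; denominator sine = +0.93358.
Result = 0.1018·24.71·(+0.99844) / (0.3117·(+0.93358)) = +8.6322 rad/s; magnitude 8.6322 rad/s.

8.63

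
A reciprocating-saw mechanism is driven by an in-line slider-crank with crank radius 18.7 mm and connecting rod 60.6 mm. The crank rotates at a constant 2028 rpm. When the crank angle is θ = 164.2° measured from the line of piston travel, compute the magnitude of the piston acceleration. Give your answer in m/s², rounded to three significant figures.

ω = 2π·2028/60 = 212.4 rad/s
x(θ) = r cosθ + √(L² − r² sin²θ); with ω constant, a = ω²·d²x/dθ².
d²x/dθ² = −r cosθ − r²(cos2θ)/√u − r⁴ sin²2θ/(4u^{3/2}),  u = L² − r² sin²θ = 0.00364644 m².
Substituting r = 0.0187 m, L = 0.0606 m, θ = 164.2°: d²x/dθ² = +0.013023 m.
a = ω²·d²x/dθ² = (212.4)²·(+0.013023) = +587.36 m/s²;  |a| = 587.36 m/s².

587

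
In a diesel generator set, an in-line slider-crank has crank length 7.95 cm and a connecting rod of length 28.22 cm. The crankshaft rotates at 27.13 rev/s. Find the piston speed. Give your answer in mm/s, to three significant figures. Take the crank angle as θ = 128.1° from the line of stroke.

8760

ω = 2π·27.1 = 170.5 rad/s
For an in-line slider-crank, x = r cosθ + √(L² − r² sin²θ), so v = −rω sinθ·[1 + r cosθ/√(L² − r² sin²θ)].
With r = 0.0795 m, L = 0.2822 m, θ = 128.1°: √(L² − r² sin²θ) = 0.27518 m.
v = −0.0795·170.5·0.78694·[1 + 0.0795·-0.61704/0.27518] = -8.7633 m/s.
|v| = 8.7633 m/s = 8763.3 mm/s.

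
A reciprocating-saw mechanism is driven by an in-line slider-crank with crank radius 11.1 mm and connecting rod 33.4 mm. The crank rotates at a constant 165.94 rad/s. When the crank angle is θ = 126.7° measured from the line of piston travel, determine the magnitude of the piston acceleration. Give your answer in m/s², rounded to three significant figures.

ω = 165.9 rad/s
x(θ) = r cosθ + √(L² − r² sin²θ); with ω constant, a = ω²·d²x/dθ².
d²x/dθ² = −r cosθ − r²(cos2θ)/√u − r⁴ sin²2θ/(4u^{3/2}),  u = L² − r² sin²θ = 0.00103636 m².
Substituting r = 0.0111 m, L = 0.0334 m, θ = 126.7°: d²x/dθ² = +0.0076226 m.
a = ω²·d²x/dθ² = (165.9)²·(+0.0076226) = +209.9 m/s²;  |a| = 209.9 m/s².

210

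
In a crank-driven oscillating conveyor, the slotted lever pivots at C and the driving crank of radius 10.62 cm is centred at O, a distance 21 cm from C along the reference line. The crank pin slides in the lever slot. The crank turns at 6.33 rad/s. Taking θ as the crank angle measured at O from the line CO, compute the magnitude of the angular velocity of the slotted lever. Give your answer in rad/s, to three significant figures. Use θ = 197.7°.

4.90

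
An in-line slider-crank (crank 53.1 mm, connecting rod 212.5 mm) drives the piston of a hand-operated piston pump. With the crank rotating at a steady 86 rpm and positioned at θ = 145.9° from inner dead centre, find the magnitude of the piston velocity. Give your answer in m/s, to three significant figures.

0.212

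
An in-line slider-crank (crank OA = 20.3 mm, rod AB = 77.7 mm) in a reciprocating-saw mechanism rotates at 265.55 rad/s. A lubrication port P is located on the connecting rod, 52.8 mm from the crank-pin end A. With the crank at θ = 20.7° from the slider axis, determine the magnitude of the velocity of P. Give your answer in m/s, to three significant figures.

2.75

ω = 265.6 rad/s.  Crank-pin speed |V_A| = rω = 5.3907 m/s, perpendicular to OA.
Rod angle: sinφ = −(r/L) sinθ ⇒ φ = -5.299°; ω_rod = −rω cosθ/√(L²−r²sin²θ) = -65.178 rad/s.
V_P = V_A + ω_rod × AP, with AP = 0.0528 m along the rod.
Components: V_Px = −rω sinθ − a·ω_rod·sinφ = -2.2233 m/s;  V_Py = rω cosθ + a·ω_rod·cosφ = +1.616 m/s.
|V_P| = √(V_Px² + V_Py²) = 2.7485 m/s.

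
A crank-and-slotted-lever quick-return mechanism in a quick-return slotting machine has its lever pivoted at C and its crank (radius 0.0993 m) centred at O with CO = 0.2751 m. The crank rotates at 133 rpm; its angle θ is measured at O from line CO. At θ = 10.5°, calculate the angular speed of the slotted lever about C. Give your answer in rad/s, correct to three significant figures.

3.67

ω = 13.93 rad/s (from 133 rpm).
Crank pin A relative to C: A = (d + r cosθ, r sinθ); lever angle φ = atan2(r sinθ, d + r cosθ).
Differentiating tanφ: φ̇ = rω(d cosθ + r)/(d² + r² + 2dr cosθ).
d² + r² + 2dr cosθ = |CA|² = 0.13926 m²;  d cosθ + r = +0.36979 m.
|ω_lever| = |0.0993·13.93·+0.36979| / 0.13926 = 3.6725 rad/s.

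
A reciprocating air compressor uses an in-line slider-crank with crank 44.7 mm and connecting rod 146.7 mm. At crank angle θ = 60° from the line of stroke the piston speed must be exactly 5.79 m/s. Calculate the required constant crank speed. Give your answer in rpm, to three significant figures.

1230

For an in-line slider-crank, |v_piston| = rω|sinθ|·[1 + r cosθ/√(L² − r² sin²θ)].
With r = 0.0447 m, L = 0.1467 m, θ = 60°: the bracketed kinematic factor |dx/dθ| = 0.044826 m.
ω = v/|dx/dθ| = 5.79/0.044826 = 129.17 rad/s.
N = 60ω/(2π) = 1233.5 rpm.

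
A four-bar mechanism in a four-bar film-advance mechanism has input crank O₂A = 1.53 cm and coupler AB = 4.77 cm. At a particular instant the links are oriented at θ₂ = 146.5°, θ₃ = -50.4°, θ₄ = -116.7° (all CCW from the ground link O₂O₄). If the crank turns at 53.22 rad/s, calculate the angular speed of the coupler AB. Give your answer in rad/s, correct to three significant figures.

ω₂ = 53.22 rad/s
Differentiating the loop-closure r₂e^{iθ₂}+r₃e^{iθ₃}=r₁+r₄e^{iθ₄} gives r₂ω₂e^{iθ₂}+r₃ω₃e^{iθ₃}=r₄ω₄e^{iθ₄}.
Eliminating the other unknown: ω₃ = r₂ω₂ sin(θ₄−θ₂) / [r₃ sin(θ₃−θ₄)].
Numerator sine = +0.99297; denominator sine = +0.91566.
Result = 0.0153·53.22·(+0.99297) / (0.0477·(+0.91566)) = +18.512 rad/s; magnitude 18.512 rad/s.

18.5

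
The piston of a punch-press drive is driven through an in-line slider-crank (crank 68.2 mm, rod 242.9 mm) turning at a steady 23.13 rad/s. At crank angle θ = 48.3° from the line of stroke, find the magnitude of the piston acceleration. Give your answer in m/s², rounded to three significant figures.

23.3

ω = 23.13 rad/s
x(θ) = r cosθ + √(L² − r² sin²θ); with ω constant, a = ω²·d²x/dθ².
d²x/dθ² = −r cosθ − r²(cos2θ)/√u − r⁴ sin²2θ/(4u^{3/2}),  u = L² − r² sin²θ = 0.0564075 m².
Substituting r = 0.0682 m, L = 0.2429 m, θ = 48.3°: d²x/dθ² = -0.043516 m.
a = ω²·d²x/dθ² = (23.13)²·(-0.043516) = -23.281 m/s²;  |a| = 23.281 m/s².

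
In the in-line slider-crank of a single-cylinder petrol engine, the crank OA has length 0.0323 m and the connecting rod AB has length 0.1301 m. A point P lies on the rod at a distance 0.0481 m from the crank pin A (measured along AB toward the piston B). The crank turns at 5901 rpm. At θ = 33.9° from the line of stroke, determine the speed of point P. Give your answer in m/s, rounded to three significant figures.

ω = 618 rad/s.  Crank-pin speed |V_A| = rω = 19.96 m/s, perpendicular to OA.
Rod angle: sinφ = −(r/L) sinθ ⇒ φ = -7.959°; ω_rod = −rω cosθ/√(L²−r²sin²θ) = -128.58 rad/s.
V_P = V_A + ω_rod × AP, with AP = 0.0481 m along the rod.
Components: V_Px = −rω sinθ − a·ω_rod·sinφ = -11.989 m/s;  V_Py = rω cosθ + a·ω_rod·cosφ = +10.442 m/s.
|V_P| = √(V_Px² + V_Py²) = 15.899 m/s.

15.9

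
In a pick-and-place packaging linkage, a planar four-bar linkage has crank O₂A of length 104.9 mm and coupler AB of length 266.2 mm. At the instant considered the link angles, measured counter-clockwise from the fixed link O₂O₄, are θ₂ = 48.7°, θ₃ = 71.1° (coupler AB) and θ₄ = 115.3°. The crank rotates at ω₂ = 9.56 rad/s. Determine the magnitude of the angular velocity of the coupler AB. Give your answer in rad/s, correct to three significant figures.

4.96

ω₂ = 9.56 rad/s
Differentiating the loop-closure r₂e^{iθ₂}+r₃e^{iθ₃}=r₁+r₄e^{iθ₄} gives r₂ω₂e^{iθ₂}+r₃ω₃e^{iθ₃}=r₄ω₄e^{iθ₄}.
Eliminating the other unknown: ω₃ = r₂ω₂ sin(θ₄−θ₂) / [r₃ sin(θ₃−θ₄)].
Numerator sine = +0.91775; denominator sine = -0.69717.
Result = 0.1049·9.56·(+0.91775) / (0.2662·(-0.69717)) = -4.9593 rad/s; magnitude 4.9593 rad/s.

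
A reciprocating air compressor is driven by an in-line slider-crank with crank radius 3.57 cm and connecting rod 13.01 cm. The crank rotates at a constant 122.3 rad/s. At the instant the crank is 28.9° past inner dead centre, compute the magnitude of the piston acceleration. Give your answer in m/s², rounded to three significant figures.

548

ω = 122.3 rad/s
x(θ) = r cosθ + √(L² − r² sin²θ); with ω constant, a = ω²·d²x/dθ².
d²x/dθ² = −r cosθ − r²(cos2θ)/√u − r⁴ sin²2θ/(4u^{3/2}),  u = L² − r² sin²θ = 0.0166283 m².
Substituting r = 0.0357 m, L = 0.1301 m, θ = 28.9°: d²x/dθ² = -0.036656 m.
a = ω²·d²x/dθ² = (122.3)²·(-0.036656) = -548.28 m/s²;  |a| = 548.28 m/s².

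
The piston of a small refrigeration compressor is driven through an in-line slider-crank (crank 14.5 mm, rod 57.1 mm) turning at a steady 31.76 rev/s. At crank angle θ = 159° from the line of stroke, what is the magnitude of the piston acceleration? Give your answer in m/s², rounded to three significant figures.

429

ω = 2π·31.8 = 199.6 rad/s
x(θ) = r cosθ + √(L² − r² sin²θ); with ω constant, a = ω²·d²x/dθ².
d²x/dθ² = −r cosθ − r²(cos2θ)/√u − r⁴ sin²2θ/(4u^{3/2}),  u = L² − r² sin²θ = 0.00323341 m².
Substituting r = 0.0145 m, L = 0.0571 m, θ = 159°: d²x/dθ² = +0.010762 m.
a = ω²·d²x/dθ² = (199.6)²·(+0.010762) = +428.57 m/s²;  |a| = 428.57 m/s².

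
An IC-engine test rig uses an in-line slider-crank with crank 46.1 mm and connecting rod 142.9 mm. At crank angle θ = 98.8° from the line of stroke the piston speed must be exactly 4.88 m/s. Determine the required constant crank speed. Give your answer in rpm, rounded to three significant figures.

1080

For an in-line slider-crank, |v_piston| = rω|sinθ|·[1 + r cosθ/√(L² − r² sin²θ)].
With r = 0.0461 m, L = 0.1429 m, θ = 98.8°: the bracketed kinematic factor |dx/dθ| = 0.043185 m.
ω = v/|dx/dθ| = 4.88/0.043185 = 113 rad/s.
N = 60ω/(2π) = 1079.1 rpm.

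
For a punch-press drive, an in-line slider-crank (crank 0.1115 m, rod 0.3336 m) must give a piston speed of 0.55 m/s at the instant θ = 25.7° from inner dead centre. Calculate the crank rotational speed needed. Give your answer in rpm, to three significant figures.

83.3

For an in-line slider-crank, |v_piston| = rω|sinθ|·[1 + r cosθ/√(L² − r² sin²θ)].
With r = 0.1115 m, L = 0.3336 m, θ = 25.7°: the bracketed kinematic factor |dx/dθ| = 0.063071 m.
ω = v/|dx/dθ| = 0.55/0.063071 = 8.7204 rad/s.
N = 60ω/(2π) = 83.273 rpm.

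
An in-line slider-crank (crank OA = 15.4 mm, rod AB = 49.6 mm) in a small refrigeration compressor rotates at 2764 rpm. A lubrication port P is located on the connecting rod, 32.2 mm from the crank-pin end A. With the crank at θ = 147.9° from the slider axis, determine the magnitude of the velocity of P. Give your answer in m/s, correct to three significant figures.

ω = 289.4 rad/s.  Crank-pin speed |V_A| = rω = 4.4575 m/s, perpendicular to OA.
Rod angle: sinφ = −(r/L) sinθ ⇒ φ = -9.497°; ω_rod = −rω cosθ/√(L²−r²sin²θ) = +77.187 rad/s.
V_P = V_A + ω_rod × AP, with AP = 0.0322 m along the rod.
Components: V_Px = −rω sinθ − a·ω_rod·sinφ = -1.9586 m/s;  V_Py = rω cosθ + a·ω_rod·cosφ = -1.3246 m/s.
|V_P| = √(V_Px² + V_Py²) = 2.3645 m/s.

2.36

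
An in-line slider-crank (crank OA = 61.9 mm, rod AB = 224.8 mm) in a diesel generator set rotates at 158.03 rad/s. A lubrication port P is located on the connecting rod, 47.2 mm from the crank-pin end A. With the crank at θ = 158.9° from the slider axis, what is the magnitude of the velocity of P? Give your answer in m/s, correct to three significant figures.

ω = 158 rad/s.  Crank-pin speed |V_A| = rω = 9.7821 m/s, perpendicular to OA.
Rod angle: sinφ = −(r/L) sinθ ⇒ φ = -5.689°; ω_rod = −rω cosθ/√(L²−r²sin²θ) = +40.798 rad/s.
V_P = V_A + ω_rod × AP, with AP = 0.0472 m along the rod.
Components: V_Px = −rω sinθ − a·ω_rod·sinφ = -3.3306 m/s;  V_Py = rω cosθ + a·ω_rod·cosφ = -7.21 m/s.
|V_P| = √(V_Px² + V_Py²) = 7.9421 m/s.

7.94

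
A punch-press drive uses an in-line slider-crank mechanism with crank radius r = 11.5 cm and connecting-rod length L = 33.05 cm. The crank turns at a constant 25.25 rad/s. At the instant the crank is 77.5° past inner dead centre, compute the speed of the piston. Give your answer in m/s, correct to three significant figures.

3.06

ω = 25.25 rad/s
For an in-line slider-crank, x = r cosθ + √(L² − r² sin²θ), so v = −rω sinθ·[1 + r cosθ/√(L² − r² sin²θ)].
With r = 0.115 m, L = 0.3305 m, θ = 77.5°: √(L² − r² sin²θ) = 0.31085 m.
v = −0.115·25.25·0.97630·[1 + 0.115·0.21644/0.31085] = -3.0619 m/s.
|v| = 3.0619 m/s.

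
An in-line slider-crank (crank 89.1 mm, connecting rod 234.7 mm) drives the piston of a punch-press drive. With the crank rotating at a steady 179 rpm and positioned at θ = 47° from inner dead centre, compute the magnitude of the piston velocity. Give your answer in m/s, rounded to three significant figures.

1.55

ω = 2π·179/60 = 18.74 rad/s
For an in-line slider-crank, x = r cosθ + √(L² − r² sin²θ), so v = −rω sinθ·[1 + r cosθ/√(L² − r² sin²θ)].
With r = 0.0891 m, L = 0.2347 m, θ = 47°: √(L² − r² sin²θ) = 0.22547 m.
v = −0.0891·18.74·0.73135·[1 + 0.0891·0.68200/0.22547] = -1.5507 m/s.
|v| = 1.5507 m/s.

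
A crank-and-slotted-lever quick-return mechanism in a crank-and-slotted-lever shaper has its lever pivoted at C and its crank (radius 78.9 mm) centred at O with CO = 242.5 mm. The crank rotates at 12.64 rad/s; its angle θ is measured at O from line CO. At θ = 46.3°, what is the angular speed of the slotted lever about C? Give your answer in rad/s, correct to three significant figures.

2.69

ω = 12.64 rad/s
Crank pin A relative to C: A = (d + r cosθ, r sinθ); lever angle φ = atan2(r sinθ, d + r cosθ).
Differentiating tanφ: φ̇ = rω(d cosθ + r)/(d² + r² + 2dr cosθ).
d² + r² + 2dr cosθ = |CA|² = 0.0914691 m²;  d cosθ + r = +0.24644 m.
|ω_lever| = |0.0789·12.64·+0.24644| / 0.0914691 = 2.6869 rad/s.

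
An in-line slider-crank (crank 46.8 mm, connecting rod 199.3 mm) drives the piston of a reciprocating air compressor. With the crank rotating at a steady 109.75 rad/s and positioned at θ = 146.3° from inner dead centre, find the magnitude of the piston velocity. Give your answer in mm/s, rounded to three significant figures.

ω = 109.8 rad/s
For an in-line slider-crank, x = r cosθ + √(L² − r² sin²θ), so v = −rω sinθ·[1 + r cosθ/√(L² − r² sin²θ)].
With r = 0.0468 m, L = 0.1993 m, θ = 146.3°: √(L² − r² sin²θ) = 0.1976 m.
v = −0.0468·109.8·0.55484·[1 + 0.0468·-0.83195/0.1976] = -2.2883 m/s.
|v| = 2.2883 m/s = 2288.3 mm/s.

2290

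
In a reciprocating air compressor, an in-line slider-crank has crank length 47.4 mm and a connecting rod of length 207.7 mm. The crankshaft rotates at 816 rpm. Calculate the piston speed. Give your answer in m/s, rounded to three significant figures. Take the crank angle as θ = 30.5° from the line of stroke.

2.46

ω = 2π·816/60 = 85.45 rad/s
For an in-line slider-crank, x = r cosθ + √(L² − r² sin²θ), so v = −rω sinθ·[1 + r cosθ/√(L² − r² sin²θ)].
With r = 0.0474 m, L = 0.2077 m, θ = 30.5°: √(L² − r² sin²θ) = 0.2063 m.
v = −0.0474·85.45·0.50754·[1 + 0.0474·0.86163/0.2063] = -2.4627 m/s.
|v| = 2.4627 m/s.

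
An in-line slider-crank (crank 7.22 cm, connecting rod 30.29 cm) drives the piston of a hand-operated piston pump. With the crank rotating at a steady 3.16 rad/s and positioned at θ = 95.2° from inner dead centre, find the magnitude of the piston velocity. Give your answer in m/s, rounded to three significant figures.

ω = 3.16 rad/s
For an in-line slider-crank, x = r cosθ + √(L² − r² sin²θ), so v = −rω sinθ·[1 + r cosθ/√(L² − r² sin²θ)].
With r = 0.0722 m, L = 0.3029 m, θ = 95.2°: √(L² − r² sin²θ) = 0.29424 m.
v = −0.0722·3.16·0.99588·[1 + 0.0722·-0.09063/0.29424] = -0.22216 m/s.
|v| = 0.22216 m/s.

0.222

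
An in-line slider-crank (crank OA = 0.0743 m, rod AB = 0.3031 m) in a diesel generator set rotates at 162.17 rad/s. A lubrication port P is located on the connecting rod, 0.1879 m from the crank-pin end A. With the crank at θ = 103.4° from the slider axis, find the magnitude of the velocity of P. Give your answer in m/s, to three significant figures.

11.3

ω = 162.2 rad/s.  Crank-pin speed |V_A| = rω = 12.049 m/s, perpendicular to OA.
Rod angle: sinφ = −(r/L) sinθ ⇒ φ = -13.796°; ω_rod = −rω cosθ/√(L²−r²sin²θ) = +9.4864 rad/s.
V_P = V_A + ω_rod × AP, with AP = 0.1879 m along the rod.
Components: V_Px = −rω sinθ − a·ω_rod·sinφ = -11.296 m/s;  V_Py = rω cosθ + a·ω_rod·cosφ = -1.0613 m/s.
|V_P| = √(V_Px² + V_Py²) = 11.346 m/s.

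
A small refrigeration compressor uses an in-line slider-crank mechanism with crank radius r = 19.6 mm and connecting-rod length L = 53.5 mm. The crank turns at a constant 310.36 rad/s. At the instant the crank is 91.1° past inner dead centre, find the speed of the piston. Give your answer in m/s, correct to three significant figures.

6.04

ω = 310.4 rad/s
For an in-line slider-crank, x = r cosθ + √(L² − r² sin²θ), so v = −rω sinθ·[1 + r cosθ/√(L² − r² sin²θ)].
With r = 0.0196 m, L = 0.0535 m, θ = 91.1°: √(L² − r² sin²θ) = 0.049782 m.
v = −0.0196·310.4·0.99982·[1 + 0.0196·-0.01920/0.049782] = -6.036 m/s.
|v| = 6.036 m/s.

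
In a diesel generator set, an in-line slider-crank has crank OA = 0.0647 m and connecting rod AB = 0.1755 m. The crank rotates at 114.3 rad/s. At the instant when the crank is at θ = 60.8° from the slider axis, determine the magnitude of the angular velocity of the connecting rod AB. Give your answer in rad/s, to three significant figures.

21.7

ω = 114.3 rad/s
The rod makes angle φ with the slider axis where L sinφ = r sinθ; differentiating, L cosφ·φ̇ = r ω cosθ.
L cosφ = √(L² − r² sin²θ) = 0.16616 m.
|ω_rod| = r ω |cosθ| / √(L² − r² sin²θ) = 0.0647·114.3·0.48786/0.16616 = 21.712 rad/s.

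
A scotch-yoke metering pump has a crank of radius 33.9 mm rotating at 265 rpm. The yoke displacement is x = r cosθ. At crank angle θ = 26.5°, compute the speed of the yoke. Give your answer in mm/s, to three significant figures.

420

ω = 27.75 rad/s (from 265 rpm).
x = r cosθ ⇒ ẋ = −rω sinθ.
|v| = rω|sinθ| = 0.0339·27.75·|sin 26.5°| = 0.41976 m/s = 419.76 mm/s.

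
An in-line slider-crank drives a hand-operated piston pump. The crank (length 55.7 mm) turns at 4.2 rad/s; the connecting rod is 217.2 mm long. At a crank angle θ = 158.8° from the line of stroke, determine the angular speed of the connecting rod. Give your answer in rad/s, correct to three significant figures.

ω = 4.2 rad/s
The rod makes angle φ with the slider axis where L sinφ = r sinθ; differentiating, L cosφ·φ̇ = r ω cosθ.
L cosφ = √(L² − r² sin²θ) = 0.21626 m.
|ω_rod| = r ω |cosθ| / √(L² − r² sin²θ) = 0.0557·4.2·0.93232/0.21626 = 1.0085 rad/s.

1.01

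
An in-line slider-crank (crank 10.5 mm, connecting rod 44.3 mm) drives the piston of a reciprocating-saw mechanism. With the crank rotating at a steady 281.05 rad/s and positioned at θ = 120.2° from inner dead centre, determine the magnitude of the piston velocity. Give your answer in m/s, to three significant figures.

ω = 281.1 rad/s
For an in-line slider-crank, x = r cosθ + √(L² − r² sin²θ), so v = −rω sinθ·[1 + r cosθ/√(L² − r² sin²θ)].
With r = 0.0105 m, L = 0.0443 m, θ = 120.2°: √(L² − r² sin²θ) = 0.043361 m.
v = −0.0105·281.1·0.86427·[1 + 0.0105·-0.50302/0.043361] = -2.2398 m/s.
|v| = 2.2398 m/s.

2.24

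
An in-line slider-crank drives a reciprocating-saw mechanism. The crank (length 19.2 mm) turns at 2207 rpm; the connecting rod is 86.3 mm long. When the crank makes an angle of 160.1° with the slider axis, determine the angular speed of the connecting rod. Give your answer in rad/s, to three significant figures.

ω = 231.1 rad/s (converted from 2207 rpm).
The rod makes angle φ with the slider axis where L sinφ = r sinθ; differentiating, L cosφ·φ̇ = r ω cosθ.
L cosφ = √(L² − r² sin²θ) = 0.086052 m.
|ω_rod| = r ω |cosθ| / √(L² − r² sin²θ) = 0.0192·231.1·0.94029/0.086052 = 48.488 rad/s.

48.5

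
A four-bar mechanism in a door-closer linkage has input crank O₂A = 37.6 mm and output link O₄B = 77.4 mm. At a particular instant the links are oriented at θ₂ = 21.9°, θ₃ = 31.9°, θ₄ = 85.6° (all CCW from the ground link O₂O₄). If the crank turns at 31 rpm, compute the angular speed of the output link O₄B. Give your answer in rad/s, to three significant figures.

0.340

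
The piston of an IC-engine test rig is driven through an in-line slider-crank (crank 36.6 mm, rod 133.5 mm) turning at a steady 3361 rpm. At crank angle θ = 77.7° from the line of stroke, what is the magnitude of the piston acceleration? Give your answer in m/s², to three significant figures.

203

ω = 2π·3361/60 = 352 rad/s
x(θ) = r cosθ + √(L² − r² sin²θ); with ω constant, a = ω²·d²x/dθ².
d²x/dθ² = −r cosθ − r²(cos2θ)/√u − r⁴ sin²2θ/(4u^{3/2}),  u = L² − r² sin²θ = 0.0165435 m².
Substituting r = 0.0366 m, L = 0.1335 m, θ = 77.7°: d²x/dθ² = +0.001636 m.
a = ω²·d²x/dθ² = (352)²·(+0.001636) = +202.67 m/s²;  |a| = 202.67 m/s².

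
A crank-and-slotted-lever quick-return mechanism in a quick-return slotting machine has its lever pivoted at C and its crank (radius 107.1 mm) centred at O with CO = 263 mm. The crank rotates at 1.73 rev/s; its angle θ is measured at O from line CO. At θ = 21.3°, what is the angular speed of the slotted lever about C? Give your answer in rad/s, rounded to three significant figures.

ω = 10.87 rad/s (from 1.73 rev/s).
Crank pin A relative to C: A = (d + r cosθ, r sinθ); lever angle φ = atan2(r sinθ, d + r cosθ).
Differentiating tanφ: φ̇ = rω(d cosθ + r)/(d² + r² + 2dr cosθ).
d² + r² + 2dr cosθ = |CA|² = 0.133126 m²;  d cosθ + r = +0.35213 m.
|ω_lever| = |0.1071·10.87·+0.35213| / 0.133126 = 3.0794 rad/s.

3.08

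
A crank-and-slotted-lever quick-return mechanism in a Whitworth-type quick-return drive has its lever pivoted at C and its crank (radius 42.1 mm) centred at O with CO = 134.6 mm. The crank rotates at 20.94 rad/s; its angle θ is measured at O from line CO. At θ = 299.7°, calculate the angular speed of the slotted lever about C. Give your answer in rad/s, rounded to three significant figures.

ω = 20.94 rad/s
Crank pin A relative to C: A = (d + r cosθ, r sinθ); lever angle φ = atan2(r sinθ, d + r cosθ).
Differentiating tanφ: φ̇ = rω(d cosθ + r)/(d² + r² + 2dr cosθ).
d² + r² + 2dr cosθ = |CA|² = 0.0255048 m²;  d cosθ + r = +0.10879 m.
|ω_lever| = |0.0421·20.94·+0.10879| / 0.0255048 = 3.7603 rad/s.

3.76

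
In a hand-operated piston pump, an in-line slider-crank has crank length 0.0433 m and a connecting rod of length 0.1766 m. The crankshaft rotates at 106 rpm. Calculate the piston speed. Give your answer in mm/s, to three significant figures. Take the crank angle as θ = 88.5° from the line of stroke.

484

ω = 2π·106/60 = 11.1 rad/s
For an in-line slider-crank, x = r cosθ + √(L² − r² sin²θ), so v = −rω sinθ·[1 + r cosθ/√(L² − r² sin²θ)].
With r = 0.0433 m, L = 0.1766 m, θ = 88.5°: √(L² − r² sin²θ) = 0.17121 m.
v = −0.0433·11.1·0.99966·[1 + 0.0433·0.02618/0.17121] = -0.48366 m/s.
|v| = 0.48366 m/s = 483.66 mm/s.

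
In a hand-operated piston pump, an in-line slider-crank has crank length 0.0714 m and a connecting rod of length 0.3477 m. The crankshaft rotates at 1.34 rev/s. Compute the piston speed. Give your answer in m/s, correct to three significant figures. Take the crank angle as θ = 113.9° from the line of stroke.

ω = 2π·1.34 = 8.419 rad/s
For an in-line slider-crank, x = r cosθ + √(L² − r² sin²θ), so v = −rω sinθ·[1 + r cosθ/√(L² − r² sin²θ)].
With r = 0.0714 m, L = 0.3477 m, θ = 113.9°: √(L² − r² sin²θ) = 0.34152 m.
v = −0.0714·8.419·0.91425·[1 + 0.0714·-0.40514/0.34152] = -0.50305 m/s.
|v| = 0.50305 m/s.

0.503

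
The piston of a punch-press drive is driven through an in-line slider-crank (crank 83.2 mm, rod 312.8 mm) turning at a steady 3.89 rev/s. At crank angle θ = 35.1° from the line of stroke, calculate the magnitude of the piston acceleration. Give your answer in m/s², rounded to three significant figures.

45.4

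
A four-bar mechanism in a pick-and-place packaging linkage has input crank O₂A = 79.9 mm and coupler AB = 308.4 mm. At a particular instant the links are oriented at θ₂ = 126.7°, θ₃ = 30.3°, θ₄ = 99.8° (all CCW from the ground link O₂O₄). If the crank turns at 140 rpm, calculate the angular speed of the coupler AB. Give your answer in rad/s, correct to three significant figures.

ω₂ = 14.66 rad/s (from 140 rpm).
Differentiating the loop-closure r₂e^{iθ₂}+r₃e^{iθ₃}=r₁+r₄e^{iθ₄} gives r₂ω₂e^{iθ₂}+r₃ω₃e^{iθ₃}=r₄ω₄e^{iθ₄}.
Eliminating the other unknown: ω₃ = r₂ω₂ sin(θ₄−θ₂) / [r₃ sin(θ₃−θ₄)].
Numerator sine = -0.45243; denominator sine = -0.93667.
Result = 0.0799·14.66·(-0.45243) / (0.3084·(-0.93667)) = +1.8347 rad/s; magnitude 1.8347 rad/s.

1.83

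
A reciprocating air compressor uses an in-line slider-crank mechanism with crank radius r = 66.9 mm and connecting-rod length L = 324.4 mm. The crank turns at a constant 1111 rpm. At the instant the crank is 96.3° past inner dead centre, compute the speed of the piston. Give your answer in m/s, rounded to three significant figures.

7.56

ω = 2π·1111/60 = 116.3 rad/s
For an in-line slider-crank, x = r cosθ + √(L² − r² sin²θ), so v = −rω sinθ·[1 + r cosθ/√(L² − r² sin²θ)].
With r = 0.0669 m, L = 0.3244 m, θ = 96.3°: √(L² − r² sin²θ) = 0.31751 m.
v = −0.0669·116.3·0.99396·[1 + 0.0669·-0.10973/0.31751] = -7.5575 m/s.
|v| = 7.5575 m/s.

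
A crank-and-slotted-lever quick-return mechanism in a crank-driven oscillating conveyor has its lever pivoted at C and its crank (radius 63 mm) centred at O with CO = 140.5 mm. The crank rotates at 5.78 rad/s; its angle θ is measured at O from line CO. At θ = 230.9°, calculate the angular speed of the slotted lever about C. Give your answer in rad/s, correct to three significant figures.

ω = 5.78 rad/s
Crank pin A relative to C: A = (d + r cosθ, r sinθ); lever angle φ = atan2(r sinθ, d + r cosθ).
Differentiating tanφ: φ̇ = rω(d cosθ + r)/(d² + r² + 2dr cosθ).
d² + r² + 2dr cosθ = |CA|² = 0.0125444 m²;  d cosθ + r = -0.02561 m.
|ω_lever| = |0.063·5.78·-0.02561| / 0.0125444 = 0.74341 rad/s.

0.743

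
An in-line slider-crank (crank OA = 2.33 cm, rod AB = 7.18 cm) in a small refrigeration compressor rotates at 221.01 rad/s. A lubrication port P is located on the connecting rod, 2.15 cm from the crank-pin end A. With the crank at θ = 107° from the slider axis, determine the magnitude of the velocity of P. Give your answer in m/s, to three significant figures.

4.89

ω = 221 rad/s.  Crank-pin speed |V_A| = rω = 5.1495 m/s, perpendicular to OA.
Rod angle: sinφ = −(r/L) sinθ ⇒ φ = -18.079°; ω_rod = −rω cosθ/√(L²−r²sin²θ) = +22.058 rad/s.
V_P = V_A + ω_rod × AP, with AP = 0.0215 m along the rod.
Components: V_Px = −rω sinθ − a·ω_rod·sinφ = -4.7773 m/s;  V_Py = rω cosθ + a·ω_rod·cosφ = -1.0547 m/s.
|V_P| = √(V_Px² + V_Py²) = 4.8924 m/s.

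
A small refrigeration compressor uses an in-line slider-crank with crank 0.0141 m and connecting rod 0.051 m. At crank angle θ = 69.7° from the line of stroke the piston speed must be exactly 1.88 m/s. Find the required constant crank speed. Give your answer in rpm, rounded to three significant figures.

1230

For an in-line slider-crank, |v_piston| = rω|sinθ|·[1 + r cosθ/√(L² − r² sin²θ)].
With r = 0.0141 m, L = 0.051 m, θ = 69.7°: the bracketed kinematic factor |dx/dθ| = 0.014538 m.
ω = v/|dx/dθ| = 1.88/0.014538 = 129.32 rad/s.
N = 60ω/(2π) = 1234.9 rpm.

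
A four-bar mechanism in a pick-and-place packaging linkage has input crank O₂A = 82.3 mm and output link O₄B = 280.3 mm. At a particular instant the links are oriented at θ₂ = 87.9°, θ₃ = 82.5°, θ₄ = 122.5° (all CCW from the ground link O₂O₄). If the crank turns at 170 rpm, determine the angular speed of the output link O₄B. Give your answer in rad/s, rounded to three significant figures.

0.765

ω₂ = 17.8 rad/s (from 170 rpm).
Differentiating the loop-closure r₂e^{iθ₂}+r₃e^{iθ₃}=r₁+r₄e^{iθ₄} gives r₂ω₂e^{iθ₂}+r₃ω₃e^{iθ₃}=r₄ω₄e^{iθ₄}.
Eliminating the other unknown: ω₄ = r₂ω₂ sin(θ₂−θ₃) / [r₄ sin(θ₄−θ₃)].
Numerator sine = +0.09411; denominator sine = +0.64279.
Result = 0.0823·17.8·(+0.09411) / (0.2803·(+0.64279)) = +0.76527 rad/s; magnitude 0.76527 rad/s.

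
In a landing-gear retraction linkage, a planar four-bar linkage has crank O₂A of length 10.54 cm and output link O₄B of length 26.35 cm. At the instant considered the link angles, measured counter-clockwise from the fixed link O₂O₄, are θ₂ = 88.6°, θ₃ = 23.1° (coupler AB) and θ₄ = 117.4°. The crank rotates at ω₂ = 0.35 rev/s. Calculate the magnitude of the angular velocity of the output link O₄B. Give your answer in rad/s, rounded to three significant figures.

0.803

ω₂ = 2.199 rad/s (from 0.35 rev/s).
Differentiating the loop-closure r₂e^{iθ₂}+r₃e^{iθ₃}=r₁+r₄e^{iθ₄} gives r₂ω₂e^{iθ₂}+r₃ω₃e^{iθ₃}=r₄ω₄e^{iθ₄}.
Eliminating the other unknown: ω₄ = r₂ω₂ sin(θ₂−θ₃) / [r₄ sin(θ₄−θ₃)].
Numerator sine = +0.90996; denominator sine = +0.99719.
Result = 0.1054·2.199·(+0.90996) / (0.2635·(+0.99719)) = +0.8027 rad/s; magnitude 0.8027 rad/s.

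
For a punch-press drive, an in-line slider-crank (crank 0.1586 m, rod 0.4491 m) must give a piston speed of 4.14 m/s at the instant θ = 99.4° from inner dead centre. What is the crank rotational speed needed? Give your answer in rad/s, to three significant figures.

For an in-line slider-crank, |v_piston| = rω|sinθ|·[1 + r cosθ/√(L² − r² sin²θ)].
With r = 0.1586 m, L = 0.4491 m, θ = 99.4°: the bracketed kinematic factor |dx/dθ| = 0.14684 m.
ω = v/|dx/dθ| = 4.14/0.14684 = 28.194 rad/s.

28.2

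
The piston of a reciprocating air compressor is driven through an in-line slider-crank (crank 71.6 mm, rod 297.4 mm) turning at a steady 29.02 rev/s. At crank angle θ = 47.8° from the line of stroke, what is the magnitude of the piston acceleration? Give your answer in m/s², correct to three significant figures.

1550

ω = 2π·29 = 182.3 rad/s
x(θ) = r cosθ + √(L² − r² sin²θ); with ω constant, a = ω²·d²x/dθ².
d²x/dθ² = −r cosθ − r²(cos2θ)/√u − r⁴ sin²2θ/(4u^{3/2}),  u = L² − r² sin²θ = 0.0856333 m².
Substituting r = 0.0716 m, L = 0.2974 m, θ = 47.8°: d²x/dθ² = -0.046645 m.
a = ω²·d²x/dθ² = (182.3)²·(-0.046645) = -1550.8 m/s²;  |a| = 1550.8 m/s².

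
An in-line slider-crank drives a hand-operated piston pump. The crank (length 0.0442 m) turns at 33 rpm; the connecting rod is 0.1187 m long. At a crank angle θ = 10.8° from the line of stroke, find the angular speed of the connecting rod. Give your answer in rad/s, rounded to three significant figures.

ω = 3.456 rad/s (converted from 33 rpm).
The rod makes angle φ with the slider axis where L sinφ = r sinθ; differentiating, L cosφ·φ̇ = r ω cosθ.
L cosφ = √(L² − r² sin²θ) = 0.11841 m.
|ω_rod| = r ω |cosθ| / √(L² − r² sin²θ) = 0.0442·3.456·0.98229/0.11841 = 1.2671 rad/s.

1.27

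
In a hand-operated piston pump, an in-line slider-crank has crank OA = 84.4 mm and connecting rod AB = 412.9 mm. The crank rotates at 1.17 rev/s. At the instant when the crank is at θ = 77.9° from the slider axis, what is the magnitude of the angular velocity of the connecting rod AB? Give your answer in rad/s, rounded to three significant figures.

0.321

ω = 7.351 rad/s (converted from 1.17 rev/s).
The rod makes angle φ with the slider axis where L sinφ = r sinθ; differentiating, L cosφ·φ̇ = r ω cosθ.
L cosφ = √(L² − r² sin²θ) = 0.40457 m.
|ω_rod| = r ω |cosθ| / √(L² − r² sin²θ) = 0.0844·7.351·0.20962/0.40457 = 0.32147 rad/s.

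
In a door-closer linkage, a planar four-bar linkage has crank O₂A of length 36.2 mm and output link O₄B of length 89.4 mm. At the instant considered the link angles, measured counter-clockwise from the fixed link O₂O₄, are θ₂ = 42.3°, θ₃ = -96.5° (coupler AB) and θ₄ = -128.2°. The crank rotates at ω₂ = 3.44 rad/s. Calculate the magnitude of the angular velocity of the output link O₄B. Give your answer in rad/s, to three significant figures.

ω₂ = 3.44 rad/s
Differentiating the loop-closure r₂e^{iθ₂}+r₃e^{iθ₃}=r₁+r₄e^{iθ₄} gives r₂ω₂e^{iθ₂}+r₃ω₃e^{iθ₃}=r₄ω₄e^{iθ₄}.
Eliminating the other unknown: ω₄ = r₂ω₂ sin(θ₂−θ₃) / [r₄ sin(θ₄−θ₃)].
Numerator sine = +0.65869; denominator sine = -0.52547.
Result = 0.0362·3.44·(+0.65869) / (0.0894·(-0.52547)) = -1.7461 rad/s; magnitude 1.7461 rad/s.

1.75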